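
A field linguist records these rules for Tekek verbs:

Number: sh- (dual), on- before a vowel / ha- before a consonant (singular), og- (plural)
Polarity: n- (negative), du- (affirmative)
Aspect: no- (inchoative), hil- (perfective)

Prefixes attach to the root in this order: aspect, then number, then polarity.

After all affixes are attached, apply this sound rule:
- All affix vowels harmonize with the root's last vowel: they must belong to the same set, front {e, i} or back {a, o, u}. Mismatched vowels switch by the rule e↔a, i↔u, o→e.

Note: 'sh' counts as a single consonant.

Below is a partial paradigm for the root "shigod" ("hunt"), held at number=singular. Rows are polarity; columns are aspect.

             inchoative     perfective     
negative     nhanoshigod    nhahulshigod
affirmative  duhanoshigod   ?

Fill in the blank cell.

duhahulshigod

Attach aspect perfective hil- → hilshigod.
Attach number singular ha- (before consonant 'h') → hahilshigod.
Attach polarity affirmative du- → duhahilshigod.
Apply vowel harmony: duhahilshigod → duhahulshigod.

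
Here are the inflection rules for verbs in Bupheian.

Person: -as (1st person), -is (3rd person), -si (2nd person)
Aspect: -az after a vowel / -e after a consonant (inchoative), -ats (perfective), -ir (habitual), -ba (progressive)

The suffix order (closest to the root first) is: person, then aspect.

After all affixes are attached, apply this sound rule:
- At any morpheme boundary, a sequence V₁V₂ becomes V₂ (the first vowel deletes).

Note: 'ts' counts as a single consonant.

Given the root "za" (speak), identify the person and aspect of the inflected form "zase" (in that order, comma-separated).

1st person, inchoative

Segment: za-as-e.
person: -as → 1st person.
aspect: -az/e → inchoative.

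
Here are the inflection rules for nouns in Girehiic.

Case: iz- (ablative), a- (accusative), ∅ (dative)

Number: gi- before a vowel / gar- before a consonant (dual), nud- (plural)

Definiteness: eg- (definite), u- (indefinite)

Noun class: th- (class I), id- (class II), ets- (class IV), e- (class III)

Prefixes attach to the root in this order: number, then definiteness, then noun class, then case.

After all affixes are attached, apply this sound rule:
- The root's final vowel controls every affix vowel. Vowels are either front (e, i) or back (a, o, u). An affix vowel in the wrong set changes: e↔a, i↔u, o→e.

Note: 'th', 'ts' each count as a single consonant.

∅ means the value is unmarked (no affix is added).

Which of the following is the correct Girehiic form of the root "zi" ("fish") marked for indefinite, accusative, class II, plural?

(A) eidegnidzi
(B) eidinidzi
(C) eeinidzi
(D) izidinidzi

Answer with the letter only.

Attach number plural nud- → nudzi.
Attach definiteness indefinite u- → unudzi.
Attach noun class class II id- → idunudzi.
Attach case accusative a- → aidunudzi.
Apply vowel harmony: aidunudzi → eidinidzi.
So the correct form is eidinidzi, option (B).
(A) eidegnidzi is wrong: it uses definite instead of indefinite for definiteness.
(C) eeinidzi is wrong: it uses class III instead of class II for noun class.
(D) izidinidzi is wrong: it uses ablative instead of accusative for case.

B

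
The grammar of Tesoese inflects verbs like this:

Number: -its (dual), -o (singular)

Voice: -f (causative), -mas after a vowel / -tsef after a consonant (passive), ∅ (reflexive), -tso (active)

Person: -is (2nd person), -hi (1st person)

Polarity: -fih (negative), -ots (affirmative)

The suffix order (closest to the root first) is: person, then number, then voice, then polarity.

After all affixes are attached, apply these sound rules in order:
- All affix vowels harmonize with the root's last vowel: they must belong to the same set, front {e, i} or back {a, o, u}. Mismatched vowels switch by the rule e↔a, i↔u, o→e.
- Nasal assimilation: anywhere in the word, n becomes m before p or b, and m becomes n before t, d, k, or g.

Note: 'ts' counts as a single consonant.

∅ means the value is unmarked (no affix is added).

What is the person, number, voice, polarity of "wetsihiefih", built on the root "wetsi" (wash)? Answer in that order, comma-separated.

Segment: wetsi-hi-o-fih.
person: -hi → 1st person.
number: -o → singular.
voice: ∅ → reflexive.
polarity: -fih → negative.

1st person, singular, reflexive, negative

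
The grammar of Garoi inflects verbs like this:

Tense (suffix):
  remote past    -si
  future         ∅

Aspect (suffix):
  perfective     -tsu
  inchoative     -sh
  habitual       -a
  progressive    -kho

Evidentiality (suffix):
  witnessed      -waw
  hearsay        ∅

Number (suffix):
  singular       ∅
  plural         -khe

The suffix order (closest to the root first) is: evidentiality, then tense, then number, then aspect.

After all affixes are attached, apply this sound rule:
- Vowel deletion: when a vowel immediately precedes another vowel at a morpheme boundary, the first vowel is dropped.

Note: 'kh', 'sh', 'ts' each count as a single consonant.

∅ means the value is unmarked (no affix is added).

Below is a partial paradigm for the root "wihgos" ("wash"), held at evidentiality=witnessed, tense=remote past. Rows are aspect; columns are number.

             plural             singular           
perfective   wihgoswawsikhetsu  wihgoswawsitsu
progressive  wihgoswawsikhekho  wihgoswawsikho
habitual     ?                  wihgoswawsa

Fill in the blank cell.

Attach evidentiality witnessed -waw → wihgoswaw.
Attach tense remote past -si → wihgoswawsi.
Attach number plural -khe → wihgoswawsikhe.
Attach aspect habitual -a → wihgoswawsikhea.
Apply vowel deletion: wihgoswawsikhea → wihgoswawsikha.

wihgoswawsikha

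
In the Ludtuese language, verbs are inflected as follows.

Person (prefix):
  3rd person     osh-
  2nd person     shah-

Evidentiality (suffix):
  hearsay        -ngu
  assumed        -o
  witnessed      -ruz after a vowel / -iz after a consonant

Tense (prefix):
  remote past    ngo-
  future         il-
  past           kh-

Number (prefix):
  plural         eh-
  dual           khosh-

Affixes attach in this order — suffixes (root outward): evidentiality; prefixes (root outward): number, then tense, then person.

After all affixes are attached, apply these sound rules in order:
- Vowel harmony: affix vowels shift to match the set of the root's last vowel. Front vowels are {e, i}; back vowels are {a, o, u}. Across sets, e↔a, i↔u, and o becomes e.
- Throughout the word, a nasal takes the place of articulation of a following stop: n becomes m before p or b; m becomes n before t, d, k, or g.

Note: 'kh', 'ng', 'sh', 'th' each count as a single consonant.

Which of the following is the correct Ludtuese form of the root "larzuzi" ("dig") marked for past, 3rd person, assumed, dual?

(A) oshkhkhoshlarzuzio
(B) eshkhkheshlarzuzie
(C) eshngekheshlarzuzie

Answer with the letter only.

Attach evidentiality assumed -o → larzuzio.
Attach number dual khosh- → khoshlarzuzio.
Attach tense past kh- → khkhoshlarzuzio.
Attach person 3rd person osh- → oshkhkhoshlarzuzio.
Apply vowel harmony: oshkhkhoshlarzuzio → eshkhkheshlarzuzie.
Nasal assimilation: no change.
So the correct form is eshkhkheshlarzuzie, option (B).
(A) oshkhkhoshlarzuzio is wrong: it fails to apply the sound rule(s).
(C) eshngekheshlarzuzie is wrong: it uses remote past instead of past for tense.

B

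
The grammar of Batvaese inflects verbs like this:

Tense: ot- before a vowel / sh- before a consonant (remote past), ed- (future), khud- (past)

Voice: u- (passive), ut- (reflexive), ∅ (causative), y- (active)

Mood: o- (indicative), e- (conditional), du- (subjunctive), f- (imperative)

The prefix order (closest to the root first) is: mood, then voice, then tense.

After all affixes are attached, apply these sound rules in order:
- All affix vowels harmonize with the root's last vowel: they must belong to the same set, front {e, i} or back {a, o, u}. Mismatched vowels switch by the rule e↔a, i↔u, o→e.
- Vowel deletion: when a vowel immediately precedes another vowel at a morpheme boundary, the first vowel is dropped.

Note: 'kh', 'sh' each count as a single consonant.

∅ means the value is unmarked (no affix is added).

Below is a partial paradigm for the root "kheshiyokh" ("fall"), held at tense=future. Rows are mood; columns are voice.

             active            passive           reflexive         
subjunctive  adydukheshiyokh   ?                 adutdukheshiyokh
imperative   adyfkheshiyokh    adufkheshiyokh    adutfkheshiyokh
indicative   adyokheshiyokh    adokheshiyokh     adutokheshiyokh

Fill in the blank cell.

adudukheshiyokh

Attach mood subjunctive du- → dukheshiyokh.
Attach voice passive u- → udukheshiyokh.
Attach tense future ed- → edudukheshiyokh.
Apply vowel harmony: edudukheshiyokh → adudukheshiyokh.
Vowel deletion: no change.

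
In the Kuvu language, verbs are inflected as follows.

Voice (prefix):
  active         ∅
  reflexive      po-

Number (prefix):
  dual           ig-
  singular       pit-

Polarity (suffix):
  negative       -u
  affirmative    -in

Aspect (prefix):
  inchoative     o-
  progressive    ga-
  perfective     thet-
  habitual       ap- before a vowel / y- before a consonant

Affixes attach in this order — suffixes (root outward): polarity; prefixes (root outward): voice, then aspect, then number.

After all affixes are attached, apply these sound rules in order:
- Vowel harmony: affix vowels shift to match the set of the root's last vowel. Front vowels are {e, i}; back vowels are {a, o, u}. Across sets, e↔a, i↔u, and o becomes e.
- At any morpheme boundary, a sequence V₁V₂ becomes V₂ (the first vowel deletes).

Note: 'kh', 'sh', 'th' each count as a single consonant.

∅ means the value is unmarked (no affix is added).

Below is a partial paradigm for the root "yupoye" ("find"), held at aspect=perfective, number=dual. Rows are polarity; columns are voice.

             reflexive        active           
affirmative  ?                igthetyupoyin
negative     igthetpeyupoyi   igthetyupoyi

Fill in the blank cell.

igthetpeyupoyin

Attach voice reflexive po- → poyupoye.
Attach aspect perfective thet- → thetpoyupoye.
Attach number dual ig- → igthetpoyupoye.
Attach polarity affirmative -in → igthetpoyupoyein.
Apply vowel harmony: igthetpoyupoyein → igthetpeyupoyein.
Apply vowel deletion: igthetpeyupoyein → igthetpeyupoyin.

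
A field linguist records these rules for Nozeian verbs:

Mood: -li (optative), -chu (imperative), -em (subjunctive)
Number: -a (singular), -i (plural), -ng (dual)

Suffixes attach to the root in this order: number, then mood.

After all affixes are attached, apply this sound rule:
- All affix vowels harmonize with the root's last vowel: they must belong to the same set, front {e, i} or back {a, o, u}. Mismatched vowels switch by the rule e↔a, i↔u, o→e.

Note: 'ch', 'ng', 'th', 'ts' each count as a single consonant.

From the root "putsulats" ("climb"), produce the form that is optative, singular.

Attach number singular -a → putsulatsa.
Attach mood optative -li → putsulatsali.
Apply vowel harmony: putsulatsali → putsulatsalu.

putsulatsalu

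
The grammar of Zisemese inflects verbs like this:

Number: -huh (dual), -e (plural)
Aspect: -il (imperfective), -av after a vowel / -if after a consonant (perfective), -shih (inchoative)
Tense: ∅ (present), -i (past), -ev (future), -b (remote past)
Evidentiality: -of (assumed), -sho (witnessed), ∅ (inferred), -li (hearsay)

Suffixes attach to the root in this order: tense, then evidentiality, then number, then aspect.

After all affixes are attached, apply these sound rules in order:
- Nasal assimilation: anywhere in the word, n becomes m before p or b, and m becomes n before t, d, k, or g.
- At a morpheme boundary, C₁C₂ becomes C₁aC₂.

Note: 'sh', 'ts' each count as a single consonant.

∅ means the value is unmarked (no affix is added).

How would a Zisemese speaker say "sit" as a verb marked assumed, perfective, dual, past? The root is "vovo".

vovoiofahuhif

Attach tense past -i → vovoi.
Attach evidentiality assumed -of → vovoiof.
Attach number dual -huh → vovoiofhuh.
Attach aspect perfective -if (after consonant 'h') → vovoiofhuhif.
Nasal assimilation: no change.
Apply epenthesis: vovoiofhuhif → vovoiofahuhif.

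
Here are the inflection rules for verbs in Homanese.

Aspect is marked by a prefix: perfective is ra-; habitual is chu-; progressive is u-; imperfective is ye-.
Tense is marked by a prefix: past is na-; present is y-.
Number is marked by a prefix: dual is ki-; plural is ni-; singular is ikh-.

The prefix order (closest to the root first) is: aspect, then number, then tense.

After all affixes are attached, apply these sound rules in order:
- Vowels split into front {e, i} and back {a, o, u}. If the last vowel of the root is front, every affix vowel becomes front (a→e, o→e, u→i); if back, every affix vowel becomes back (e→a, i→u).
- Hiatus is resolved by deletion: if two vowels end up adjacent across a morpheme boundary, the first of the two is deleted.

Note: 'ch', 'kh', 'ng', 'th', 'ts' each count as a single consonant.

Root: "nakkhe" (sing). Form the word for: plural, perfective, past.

Attach aspect perfective ra- → ranakkhe.
Attach number plural ni- → niranakkhe.
Attach tense past na- → naniranakkhe.
Apply vowel harmony: naniranakkhe → nenirenakkhe.
Vowel deletion: no change.

nenirenakkhe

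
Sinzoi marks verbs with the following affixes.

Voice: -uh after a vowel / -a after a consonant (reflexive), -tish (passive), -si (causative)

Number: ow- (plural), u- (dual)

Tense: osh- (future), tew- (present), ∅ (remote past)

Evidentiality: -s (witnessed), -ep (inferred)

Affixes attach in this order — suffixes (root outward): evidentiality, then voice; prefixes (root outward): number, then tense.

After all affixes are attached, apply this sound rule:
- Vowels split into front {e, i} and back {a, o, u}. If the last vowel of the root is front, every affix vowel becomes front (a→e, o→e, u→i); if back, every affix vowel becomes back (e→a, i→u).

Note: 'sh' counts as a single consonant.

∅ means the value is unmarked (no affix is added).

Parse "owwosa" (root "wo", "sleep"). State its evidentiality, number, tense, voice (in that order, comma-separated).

Segment: ow-wo-s-a.
evidentiality: -s → witnessed.
number: ow- → plural.
tense: ∅ → remote past.
voice: -uh/a → reflexive.

witnessed, plural, remote past, reflexive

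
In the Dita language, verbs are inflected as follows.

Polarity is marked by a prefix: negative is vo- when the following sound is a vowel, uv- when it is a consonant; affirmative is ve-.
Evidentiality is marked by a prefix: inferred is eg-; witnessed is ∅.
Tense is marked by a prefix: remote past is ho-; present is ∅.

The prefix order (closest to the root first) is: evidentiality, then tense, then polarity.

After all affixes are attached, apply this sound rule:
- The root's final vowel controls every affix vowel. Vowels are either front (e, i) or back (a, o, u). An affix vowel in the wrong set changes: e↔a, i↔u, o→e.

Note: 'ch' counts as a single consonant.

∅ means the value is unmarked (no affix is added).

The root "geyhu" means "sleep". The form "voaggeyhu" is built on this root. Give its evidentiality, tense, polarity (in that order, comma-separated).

inferred, present, negative

Segment: vo-eg-geyhu.
evidentiality: eg- → inferred.
tense: ∅ → present.
polarity: vo/uv- → negative.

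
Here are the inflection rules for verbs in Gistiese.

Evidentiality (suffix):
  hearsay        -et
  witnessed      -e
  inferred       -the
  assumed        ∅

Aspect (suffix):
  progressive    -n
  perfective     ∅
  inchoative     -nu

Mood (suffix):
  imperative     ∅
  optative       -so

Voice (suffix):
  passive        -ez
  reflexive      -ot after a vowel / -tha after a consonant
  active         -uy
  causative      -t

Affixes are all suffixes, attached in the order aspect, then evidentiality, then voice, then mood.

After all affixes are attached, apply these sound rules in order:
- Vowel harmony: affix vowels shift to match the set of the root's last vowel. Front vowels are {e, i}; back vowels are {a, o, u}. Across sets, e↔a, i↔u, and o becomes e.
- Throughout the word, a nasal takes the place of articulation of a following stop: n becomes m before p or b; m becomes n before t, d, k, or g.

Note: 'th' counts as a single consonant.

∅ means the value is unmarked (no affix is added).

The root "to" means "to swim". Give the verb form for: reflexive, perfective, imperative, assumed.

aspect = perfective: zero marking, form stays to.
evidentiality = assumed: zero marking, form stays to.
Attach voice reflexive -ot (after vowel 'o') → toot.
mood = imperative: zero marking, form stays toot.
Vowel harmony: no change.
Nasal assimilation: no change.

toot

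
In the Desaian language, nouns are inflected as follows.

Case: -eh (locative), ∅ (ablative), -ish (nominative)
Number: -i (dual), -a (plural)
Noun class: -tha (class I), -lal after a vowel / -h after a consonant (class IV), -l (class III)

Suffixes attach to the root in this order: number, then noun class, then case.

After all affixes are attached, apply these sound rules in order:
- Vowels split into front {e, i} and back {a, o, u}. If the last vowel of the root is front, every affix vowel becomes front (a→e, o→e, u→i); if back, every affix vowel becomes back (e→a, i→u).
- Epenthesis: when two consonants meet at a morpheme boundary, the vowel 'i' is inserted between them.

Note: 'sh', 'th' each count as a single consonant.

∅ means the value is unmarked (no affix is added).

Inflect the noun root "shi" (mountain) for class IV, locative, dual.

shiileleh

Attach number dual -i → shii.
Attach noun class class IV -lal (after vowel 'i') → shiilal.
Attach case locative -eh → shiilaleh.
Apply vowel harmony: shiilaleh → shiileleh.
Epenthesis: no change.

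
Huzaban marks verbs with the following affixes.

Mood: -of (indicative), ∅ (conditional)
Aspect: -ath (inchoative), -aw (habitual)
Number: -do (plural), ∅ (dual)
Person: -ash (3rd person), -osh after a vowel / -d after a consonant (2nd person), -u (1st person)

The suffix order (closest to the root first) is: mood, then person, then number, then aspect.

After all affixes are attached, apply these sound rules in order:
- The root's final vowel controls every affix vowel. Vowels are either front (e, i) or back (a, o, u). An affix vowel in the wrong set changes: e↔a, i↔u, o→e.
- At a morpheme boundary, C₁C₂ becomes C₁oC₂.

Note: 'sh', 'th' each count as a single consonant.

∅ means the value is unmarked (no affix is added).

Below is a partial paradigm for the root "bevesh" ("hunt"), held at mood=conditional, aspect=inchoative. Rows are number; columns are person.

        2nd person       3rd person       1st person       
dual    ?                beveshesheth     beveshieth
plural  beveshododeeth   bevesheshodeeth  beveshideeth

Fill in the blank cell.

mood = conditional: zero marking, form stays bevesh.
Attach person 2nd person -d (after consonant 'sh') → beveshd.
number = dual: zero marking, form stays beveshd.
Attach aspect inchoative -ath → beveshdath.
Apply vowel harmony: beveshdath → beveshdeth.
Apply epenthesis: beveshdeth → beveshodeth.

beveshodeth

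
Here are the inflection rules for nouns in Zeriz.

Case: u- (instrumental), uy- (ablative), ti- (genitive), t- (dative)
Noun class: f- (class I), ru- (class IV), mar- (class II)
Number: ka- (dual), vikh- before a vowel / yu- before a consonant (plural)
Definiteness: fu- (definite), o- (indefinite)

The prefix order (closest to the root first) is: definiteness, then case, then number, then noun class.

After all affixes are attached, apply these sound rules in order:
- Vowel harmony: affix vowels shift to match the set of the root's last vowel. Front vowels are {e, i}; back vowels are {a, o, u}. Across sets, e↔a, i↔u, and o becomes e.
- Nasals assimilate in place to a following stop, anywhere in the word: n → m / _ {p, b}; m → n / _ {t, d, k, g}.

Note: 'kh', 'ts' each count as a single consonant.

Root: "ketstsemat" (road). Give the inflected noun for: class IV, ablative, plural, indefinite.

ruvukhuyoketstsemat

Attach definiteness indefinite o- → oketstsemat.
Attach case ablative uy- → uyoketstsemat.
Attach number plural vikh- (before vowel 'u') → vikhuyoketstsemat.
Attach noun class class IV ru- → ruvikhuyoketstsemat.
Apply vowel harmony: ruvikhuyoketstsemat → ruvukhuyoketstsemat.
Nasal assimilation: no change.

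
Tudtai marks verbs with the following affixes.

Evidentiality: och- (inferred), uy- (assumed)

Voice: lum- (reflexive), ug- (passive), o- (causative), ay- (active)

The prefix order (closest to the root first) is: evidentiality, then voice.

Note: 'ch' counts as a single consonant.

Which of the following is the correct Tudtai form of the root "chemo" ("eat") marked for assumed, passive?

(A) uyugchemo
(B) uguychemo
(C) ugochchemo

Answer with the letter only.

Attach evidentiality assumed uy- → uychemo.
Attach voice passive ug- → uguychemo.
So the correct form is uguychemo, option (B).
(C) ugochchemo is wrong: it uses inferred instead of assumed for evidentiality.
(A) uyugchemo is wrong: it has the affixes in the wrong order.

B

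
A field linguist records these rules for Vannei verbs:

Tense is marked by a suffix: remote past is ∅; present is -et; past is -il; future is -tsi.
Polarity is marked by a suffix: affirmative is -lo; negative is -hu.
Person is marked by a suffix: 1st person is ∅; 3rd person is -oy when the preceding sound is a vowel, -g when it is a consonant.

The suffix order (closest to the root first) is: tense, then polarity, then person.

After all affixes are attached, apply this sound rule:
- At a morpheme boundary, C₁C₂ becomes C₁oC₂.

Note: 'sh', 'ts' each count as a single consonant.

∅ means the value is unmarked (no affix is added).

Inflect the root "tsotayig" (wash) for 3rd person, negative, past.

Attach tense past -il → tsotayigil.
Attach polarity negative -hu → tsotayigilhu.
Attach person 3rd person -oy (after vowel 'u') → tsotayigilhuoy.
Apply epenthesis: tsotayigilhuoy → tsotayigilohuoy.

tsotayigilohuoy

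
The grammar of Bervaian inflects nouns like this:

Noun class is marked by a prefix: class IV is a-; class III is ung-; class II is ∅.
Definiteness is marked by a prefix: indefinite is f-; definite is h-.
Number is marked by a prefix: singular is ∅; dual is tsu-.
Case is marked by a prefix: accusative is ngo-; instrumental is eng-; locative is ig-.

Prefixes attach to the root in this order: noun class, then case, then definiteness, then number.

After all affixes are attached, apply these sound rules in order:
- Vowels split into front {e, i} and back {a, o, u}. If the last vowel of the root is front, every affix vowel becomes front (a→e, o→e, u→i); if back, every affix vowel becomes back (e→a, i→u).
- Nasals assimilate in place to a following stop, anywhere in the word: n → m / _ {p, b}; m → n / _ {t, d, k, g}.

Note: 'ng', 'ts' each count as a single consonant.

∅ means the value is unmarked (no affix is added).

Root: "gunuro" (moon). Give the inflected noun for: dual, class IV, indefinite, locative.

Attach noun class class IV a- → agunuro.
Attach case locative ig- → igagunuro.
Attach definiteness indefinite f- → figagunuro.
Attach number dual tsu- → tsufigagunuro.
Apply vowel harmony: tsufigagunuro → tsufugagunuro.
Nasal assimilation: no change.

tsufugagunuro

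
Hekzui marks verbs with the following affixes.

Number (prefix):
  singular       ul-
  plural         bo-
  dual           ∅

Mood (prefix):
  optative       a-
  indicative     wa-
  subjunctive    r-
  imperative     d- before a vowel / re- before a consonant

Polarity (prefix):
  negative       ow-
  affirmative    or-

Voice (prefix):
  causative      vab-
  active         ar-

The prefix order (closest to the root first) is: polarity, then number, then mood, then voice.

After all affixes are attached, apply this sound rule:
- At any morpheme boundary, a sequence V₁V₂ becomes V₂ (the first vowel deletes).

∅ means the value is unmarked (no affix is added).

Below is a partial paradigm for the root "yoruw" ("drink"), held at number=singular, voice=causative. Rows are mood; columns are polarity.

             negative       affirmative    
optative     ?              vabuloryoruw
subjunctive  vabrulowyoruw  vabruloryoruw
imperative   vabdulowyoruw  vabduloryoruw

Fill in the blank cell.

Attach polarity negative ow- → owyoruw.
Attach number singular ul- → ulowyoruw.
Attach mood optative a- → aulowyoruw.
Attach voice causative vab- → vabaulowyoruw.
Apply vowel deletion: vabaulowyoruw → vabulowyoruw.

vabulowyoruw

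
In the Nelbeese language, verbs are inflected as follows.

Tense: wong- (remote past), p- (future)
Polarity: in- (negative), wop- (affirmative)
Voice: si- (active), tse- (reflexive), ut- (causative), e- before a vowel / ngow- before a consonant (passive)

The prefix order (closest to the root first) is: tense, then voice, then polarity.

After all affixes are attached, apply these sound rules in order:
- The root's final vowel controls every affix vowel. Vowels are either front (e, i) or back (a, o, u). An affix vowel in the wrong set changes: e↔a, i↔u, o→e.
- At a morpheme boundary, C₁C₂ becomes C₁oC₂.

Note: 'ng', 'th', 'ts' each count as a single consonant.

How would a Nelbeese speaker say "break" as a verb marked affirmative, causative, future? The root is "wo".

Attach tense future p- → pwo.
Attach voice causative ut- → utpwo.
Attach polarity affirmative wop- → woputpwo.
Vowel harmony: no change.
Apply epenthesis: woputpwo → woputopowo.

woputopowo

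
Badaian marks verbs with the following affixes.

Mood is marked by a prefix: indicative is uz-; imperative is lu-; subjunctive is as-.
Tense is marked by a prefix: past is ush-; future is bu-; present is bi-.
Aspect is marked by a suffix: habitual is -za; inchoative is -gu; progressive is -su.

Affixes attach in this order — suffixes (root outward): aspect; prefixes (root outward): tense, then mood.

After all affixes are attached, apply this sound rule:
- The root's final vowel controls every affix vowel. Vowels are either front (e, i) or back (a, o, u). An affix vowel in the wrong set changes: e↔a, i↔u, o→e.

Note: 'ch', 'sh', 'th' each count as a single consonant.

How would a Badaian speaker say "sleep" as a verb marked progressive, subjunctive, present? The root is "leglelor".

Attach tense present bi- → bileglelor.
Attach aspect progressive -su → bileglelorsu.
Attach mood subjunctive as- → asbileglelorsu.
Apply vowel harmony: asbileglelorsu → asbuleglelorsu.

asbuleglelorsu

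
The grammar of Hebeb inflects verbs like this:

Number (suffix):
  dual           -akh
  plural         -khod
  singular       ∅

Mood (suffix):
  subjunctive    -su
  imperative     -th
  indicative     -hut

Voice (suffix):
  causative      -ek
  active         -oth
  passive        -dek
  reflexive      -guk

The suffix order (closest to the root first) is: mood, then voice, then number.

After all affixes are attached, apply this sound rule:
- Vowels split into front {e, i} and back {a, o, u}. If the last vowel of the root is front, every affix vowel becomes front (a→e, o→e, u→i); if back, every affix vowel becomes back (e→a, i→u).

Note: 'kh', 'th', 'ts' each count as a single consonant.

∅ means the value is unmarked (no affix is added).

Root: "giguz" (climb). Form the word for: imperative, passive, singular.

giguzthdak

Attach mood imperative -th → giguzth.
Attach voice passive -dek → giguzthdek.
number = singular: zero marking, form stays giguzthdek.
Apply vowel harmony: giguzthdek → giguzthdak.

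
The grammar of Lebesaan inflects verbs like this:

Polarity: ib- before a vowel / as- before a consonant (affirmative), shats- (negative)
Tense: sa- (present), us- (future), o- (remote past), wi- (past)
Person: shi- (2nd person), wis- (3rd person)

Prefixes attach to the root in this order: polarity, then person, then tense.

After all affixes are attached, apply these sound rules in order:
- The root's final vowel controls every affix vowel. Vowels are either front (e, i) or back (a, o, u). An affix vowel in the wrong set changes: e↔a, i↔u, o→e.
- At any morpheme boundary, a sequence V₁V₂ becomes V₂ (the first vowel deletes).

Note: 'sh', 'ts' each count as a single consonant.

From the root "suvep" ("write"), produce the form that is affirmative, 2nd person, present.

seshessuvep

Attach polarity affirmative as- (before consonant 's') → assuvep.
Attach person 2nd person shi- → shiassuvep.
Attach tense present sa- → sashiassuvep.
Apply vowel harmony: sashiassuvep → seshiessuvep.
Apply vowel deletion: seshiessuvep → seshessuvep.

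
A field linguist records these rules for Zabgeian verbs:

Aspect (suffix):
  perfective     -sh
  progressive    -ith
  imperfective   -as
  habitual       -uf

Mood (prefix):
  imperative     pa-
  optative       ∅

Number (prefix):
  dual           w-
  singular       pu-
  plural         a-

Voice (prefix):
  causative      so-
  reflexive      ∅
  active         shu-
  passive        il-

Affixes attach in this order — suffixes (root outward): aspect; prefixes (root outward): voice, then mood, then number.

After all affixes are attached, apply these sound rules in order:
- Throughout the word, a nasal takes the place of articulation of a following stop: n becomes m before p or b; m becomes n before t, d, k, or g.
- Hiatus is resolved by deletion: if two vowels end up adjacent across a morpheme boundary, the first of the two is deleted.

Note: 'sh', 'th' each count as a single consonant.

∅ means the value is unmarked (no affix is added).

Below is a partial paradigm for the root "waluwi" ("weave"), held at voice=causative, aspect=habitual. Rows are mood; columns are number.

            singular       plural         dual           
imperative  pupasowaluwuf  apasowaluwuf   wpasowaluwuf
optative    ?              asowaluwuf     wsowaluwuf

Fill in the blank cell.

pusowaluwuf

Attach voice causative so- → sowaluwi.
mood = optative: zero marking, form stays sowaluwi.
Attach aspect habitual -uf → sowaluwiuf.
Attach number singular pu- → pusowaluwiuf.
Nasal assimilation: no change.
Apply vowel deletion: pusowaluwiuf → pusowaluwuf.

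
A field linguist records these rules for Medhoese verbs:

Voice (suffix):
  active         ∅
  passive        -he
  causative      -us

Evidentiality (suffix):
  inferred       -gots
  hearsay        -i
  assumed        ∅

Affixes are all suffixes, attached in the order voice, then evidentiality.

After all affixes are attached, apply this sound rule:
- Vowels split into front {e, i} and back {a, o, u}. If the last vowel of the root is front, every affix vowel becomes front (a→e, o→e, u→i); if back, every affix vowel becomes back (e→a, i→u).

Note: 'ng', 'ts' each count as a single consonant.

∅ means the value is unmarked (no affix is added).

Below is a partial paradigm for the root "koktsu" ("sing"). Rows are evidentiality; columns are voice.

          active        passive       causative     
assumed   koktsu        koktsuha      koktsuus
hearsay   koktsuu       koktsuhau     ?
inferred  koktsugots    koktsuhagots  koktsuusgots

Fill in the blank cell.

Attach voice causative -us → koktsuus.
Attach evidentiality hearsay -i → koktsuusi.
Apply vowel harmony: koktsuusi → koktsuusu.

koktsuusu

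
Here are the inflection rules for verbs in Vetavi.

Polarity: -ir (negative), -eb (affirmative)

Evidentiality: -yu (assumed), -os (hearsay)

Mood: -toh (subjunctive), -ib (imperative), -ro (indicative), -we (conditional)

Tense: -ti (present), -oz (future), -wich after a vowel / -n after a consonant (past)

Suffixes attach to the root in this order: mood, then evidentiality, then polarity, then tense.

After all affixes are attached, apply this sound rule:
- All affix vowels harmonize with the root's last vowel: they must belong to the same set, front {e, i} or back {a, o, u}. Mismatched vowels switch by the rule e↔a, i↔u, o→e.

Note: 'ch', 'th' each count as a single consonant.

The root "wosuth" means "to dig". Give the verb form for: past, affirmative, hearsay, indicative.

Attach mood indicative -ro → wosuthro.
Attach evidentiality hearsay -os → wosuthroos.
Attach polarity affirmative -eb → wosuthrooseb.
Attach tense past -n (after consonant 'b') → wosuthroosebn.
Apply vowel harmony: wosuthroosebn → wosuthroosabn.

wosuthroosabn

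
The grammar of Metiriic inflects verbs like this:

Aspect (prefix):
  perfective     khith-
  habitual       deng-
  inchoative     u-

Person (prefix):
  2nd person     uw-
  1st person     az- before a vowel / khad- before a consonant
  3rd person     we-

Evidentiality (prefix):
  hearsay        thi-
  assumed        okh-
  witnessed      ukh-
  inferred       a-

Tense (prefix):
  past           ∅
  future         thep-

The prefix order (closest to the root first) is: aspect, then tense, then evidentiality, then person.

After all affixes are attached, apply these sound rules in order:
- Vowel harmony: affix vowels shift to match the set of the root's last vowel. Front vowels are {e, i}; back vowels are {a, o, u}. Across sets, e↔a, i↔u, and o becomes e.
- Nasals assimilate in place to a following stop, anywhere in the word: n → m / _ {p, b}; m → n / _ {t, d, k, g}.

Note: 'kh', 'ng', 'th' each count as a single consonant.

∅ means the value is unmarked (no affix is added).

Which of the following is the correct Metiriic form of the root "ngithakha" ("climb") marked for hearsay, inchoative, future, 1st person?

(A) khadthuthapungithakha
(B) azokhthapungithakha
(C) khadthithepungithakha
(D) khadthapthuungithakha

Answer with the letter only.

Attach aspect inchoative u- → ungithakha.
Attach tense future thep- → thepungithakha.
Attach evidentiality hearsay thi- → thithepungithakha.
Attach person 1st person khad- (before consonant 'th') → khadthithepungithakha.
Apply vowel harmony: khadthithepungithakha → khadthuthapungithakha.
Nasal assimilation: no change.
So the correct form is khadthuthapungithakha, option (A).
(C) khadthithepungithakha is wrong: it fails to apply the sound rule(s).
(B) azokhthapungithakha is wrong: it uses assumed instead of hearsay for evidentiality.
(D) khadthapthuungithakha is wrong: it has the affixes in the wrong order.

A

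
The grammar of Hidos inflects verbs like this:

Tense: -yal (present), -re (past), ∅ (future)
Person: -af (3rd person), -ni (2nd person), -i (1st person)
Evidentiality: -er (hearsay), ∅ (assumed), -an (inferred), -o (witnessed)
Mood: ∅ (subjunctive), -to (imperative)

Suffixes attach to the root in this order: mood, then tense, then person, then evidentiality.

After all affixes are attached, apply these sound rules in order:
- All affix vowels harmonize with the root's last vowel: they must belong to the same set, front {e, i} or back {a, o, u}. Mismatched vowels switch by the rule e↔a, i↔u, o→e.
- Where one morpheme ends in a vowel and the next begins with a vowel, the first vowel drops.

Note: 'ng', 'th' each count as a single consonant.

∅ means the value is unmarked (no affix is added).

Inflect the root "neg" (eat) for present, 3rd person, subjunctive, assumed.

negyelef

mood = subjunctive: zero marking, form stays neg.
Attach tense present -yal → negyal.
Attach person 3rd person -af → negyalaf.
evidentiality = assumed: zero marking, form stays negyalaf.
Apply vowel harmony: negyalaf → negyelef.
Vowel deletion: no change.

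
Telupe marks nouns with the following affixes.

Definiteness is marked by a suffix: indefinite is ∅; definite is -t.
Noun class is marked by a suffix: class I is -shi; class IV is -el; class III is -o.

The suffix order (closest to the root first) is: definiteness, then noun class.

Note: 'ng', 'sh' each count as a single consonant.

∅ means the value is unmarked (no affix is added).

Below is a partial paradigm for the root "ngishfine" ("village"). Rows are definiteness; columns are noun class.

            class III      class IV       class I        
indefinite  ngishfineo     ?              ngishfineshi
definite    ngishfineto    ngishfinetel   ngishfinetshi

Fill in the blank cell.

definiteness = indefinite: zero marking, form stays ngishfine.
Attach noun class class IV -el → ngishfineel.

ngishfineel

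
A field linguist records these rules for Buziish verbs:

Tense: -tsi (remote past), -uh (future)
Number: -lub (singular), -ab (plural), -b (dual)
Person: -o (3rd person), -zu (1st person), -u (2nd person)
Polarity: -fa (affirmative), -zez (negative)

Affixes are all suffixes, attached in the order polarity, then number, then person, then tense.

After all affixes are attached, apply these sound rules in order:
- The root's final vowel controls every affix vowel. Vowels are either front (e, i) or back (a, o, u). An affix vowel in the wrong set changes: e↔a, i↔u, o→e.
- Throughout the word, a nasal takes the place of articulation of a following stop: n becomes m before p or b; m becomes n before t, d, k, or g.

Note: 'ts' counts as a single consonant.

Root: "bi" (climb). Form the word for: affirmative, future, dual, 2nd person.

bifebiih

Attach polarity affirmative -fa → bifa.
Attach number dual -b → bifab.
Attach person 2nd person -u → bifabu.
Attach tense future -uh → bifabuuh.
Apply vowel harmony: bifabuuh → bifebiih.
Nasal assimilation: no change.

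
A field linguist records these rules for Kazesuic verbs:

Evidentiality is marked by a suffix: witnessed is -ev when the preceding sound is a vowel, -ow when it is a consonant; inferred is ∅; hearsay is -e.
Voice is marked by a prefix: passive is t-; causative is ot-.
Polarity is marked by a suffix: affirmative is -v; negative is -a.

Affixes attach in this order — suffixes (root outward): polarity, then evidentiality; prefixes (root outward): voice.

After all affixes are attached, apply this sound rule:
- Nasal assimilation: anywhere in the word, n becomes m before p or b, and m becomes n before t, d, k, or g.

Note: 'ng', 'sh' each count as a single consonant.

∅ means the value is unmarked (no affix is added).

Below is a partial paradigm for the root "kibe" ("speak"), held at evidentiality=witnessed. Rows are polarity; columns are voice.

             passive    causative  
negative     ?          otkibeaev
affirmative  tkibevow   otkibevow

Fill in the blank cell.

tkibeaev

Attach polarity negative -a → kibea.
Attach evidentiality witnessed -ev (after vowel 'a') → kibeaev.
Attach voice passive t- → tkibeaev.
Nasal assimilation: no change.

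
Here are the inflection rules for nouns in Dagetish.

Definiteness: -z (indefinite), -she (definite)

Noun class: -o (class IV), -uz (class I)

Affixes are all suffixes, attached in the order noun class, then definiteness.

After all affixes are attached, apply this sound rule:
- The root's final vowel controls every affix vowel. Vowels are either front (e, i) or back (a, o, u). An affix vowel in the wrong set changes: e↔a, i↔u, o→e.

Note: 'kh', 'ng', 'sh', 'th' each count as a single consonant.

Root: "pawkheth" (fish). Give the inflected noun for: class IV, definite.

pawkhetheshe

Attach noun class class IV -o → pawkhetho.
Attach definiteness definite -she → pawkhethoshe.
Apply vowel harmony: pawkhethoshe → pawkhetheshe.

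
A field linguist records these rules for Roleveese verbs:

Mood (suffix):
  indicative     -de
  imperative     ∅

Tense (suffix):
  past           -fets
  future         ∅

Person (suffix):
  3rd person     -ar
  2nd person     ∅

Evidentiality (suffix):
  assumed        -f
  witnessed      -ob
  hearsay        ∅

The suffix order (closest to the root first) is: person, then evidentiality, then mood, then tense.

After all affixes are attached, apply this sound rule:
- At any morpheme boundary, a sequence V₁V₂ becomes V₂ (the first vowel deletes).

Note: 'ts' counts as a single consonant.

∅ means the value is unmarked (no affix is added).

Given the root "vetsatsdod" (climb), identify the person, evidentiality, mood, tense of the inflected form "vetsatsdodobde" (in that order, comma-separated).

2nd person, witnessed, indicative, future

Segment: vetsatsdod-ob-de.
person: ∅ → 2nd person.
evidentiality: -ob → witnessed.
mood: -de → indicative.
tense: ∅ → future.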